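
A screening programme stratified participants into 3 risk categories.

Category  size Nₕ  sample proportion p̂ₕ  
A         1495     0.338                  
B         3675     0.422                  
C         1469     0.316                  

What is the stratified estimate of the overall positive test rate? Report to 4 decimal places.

0.3796

N = 1495 + 3675 + 1469 = 6639.
Overall proportion = Σ (Nₕ/N)·p̂ₕ.
Σ Nₕp̂ₕ = 505.31 + 1550.85 + 464.204 = 2520.364.
2520.364 / 6639 = 0.379630... → 0.3796.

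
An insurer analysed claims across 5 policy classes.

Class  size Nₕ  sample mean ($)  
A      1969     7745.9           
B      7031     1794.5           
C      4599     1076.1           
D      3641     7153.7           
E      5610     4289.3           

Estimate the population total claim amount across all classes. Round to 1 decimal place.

A: 1969·7745.9 = 15251677.1
B: 7031·1794.5 = 12617129.5
C: 4599·1076.1 = 4948983.9
D: 3641·7153.7 = 26046621.7
E: 5610·4289.3 = 24062973
τ̂ = Σ Nₕx̄ₕ = 82927385.2.

82927385.2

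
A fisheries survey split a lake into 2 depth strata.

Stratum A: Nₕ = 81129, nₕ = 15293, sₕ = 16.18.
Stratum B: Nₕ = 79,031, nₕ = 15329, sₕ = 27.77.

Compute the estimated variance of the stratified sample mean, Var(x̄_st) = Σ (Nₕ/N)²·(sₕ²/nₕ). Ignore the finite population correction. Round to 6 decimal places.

N = 160160. Term for each stratum: Wₕ²sₕ²/nₕ.
Var(x̄_st) = 0.004392467 + 0.012249681 = 0.016642147 → 0.016642.

0.016642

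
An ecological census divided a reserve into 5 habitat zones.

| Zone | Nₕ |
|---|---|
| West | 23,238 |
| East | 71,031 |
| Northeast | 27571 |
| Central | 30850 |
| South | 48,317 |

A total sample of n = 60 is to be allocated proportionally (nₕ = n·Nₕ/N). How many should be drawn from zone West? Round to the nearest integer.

N = 23238 + 71031 + 27571 + 30850 + 48317 = 201007.
n_West = 60·23238/201007 = 6.936... → 7.

7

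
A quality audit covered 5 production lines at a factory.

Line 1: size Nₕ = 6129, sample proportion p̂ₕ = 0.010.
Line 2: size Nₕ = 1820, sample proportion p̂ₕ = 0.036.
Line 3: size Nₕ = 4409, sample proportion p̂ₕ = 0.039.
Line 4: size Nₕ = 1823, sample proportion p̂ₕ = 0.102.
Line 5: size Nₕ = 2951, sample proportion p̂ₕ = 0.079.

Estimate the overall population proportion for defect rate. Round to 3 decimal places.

N = 6129 + 1820 + 4409 + 1823 + 2951 = 17132.
Overall proportion = Σ (Nₕ/N)·p̂ₕ.
Σ Nₕp̂ₕ = 61.29 + 65.52 + 171.951 + 185.946 + 233.129 = 717.836.
717.836 / 17132 = 0.04190... → 0.042.

0.042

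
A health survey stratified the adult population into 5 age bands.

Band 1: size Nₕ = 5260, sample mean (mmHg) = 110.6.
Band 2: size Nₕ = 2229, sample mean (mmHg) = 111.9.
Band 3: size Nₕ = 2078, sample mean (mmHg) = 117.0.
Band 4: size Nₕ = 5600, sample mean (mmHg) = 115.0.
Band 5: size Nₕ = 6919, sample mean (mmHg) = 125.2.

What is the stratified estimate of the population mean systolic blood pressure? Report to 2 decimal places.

x̄_st = (Σ Nₕx̄ₕ) / (Σ Nₕ) = (5260·110.6 + 2229·111.9 + 2078·117.0 + 5600·115.0 + 6919·125.2) / 22086
= 2584565.9 / 22086 = 117.0228... → 117.02.

117.02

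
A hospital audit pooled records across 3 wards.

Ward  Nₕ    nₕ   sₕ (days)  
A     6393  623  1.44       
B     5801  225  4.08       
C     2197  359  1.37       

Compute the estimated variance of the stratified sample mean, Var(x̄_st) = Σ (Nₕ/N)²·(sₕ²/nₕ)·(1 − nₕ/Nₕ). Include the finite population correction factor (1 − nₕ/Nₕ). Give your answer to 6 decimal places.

N = 14391; Wₕ = Nₕ/N.
ward A: (6393/14391)²·1.44²/623·(1 − 623/6393) = 0.000592837
ward B: (5801/14391)²·4.08²/225·(1 − 225/5801) = 0.011555307
ward C: (2197/14391)²·1.37²/359·(1 − 359/2197) = 0.000101939
Sum = 0.012250083 → 0.012250.

0.012250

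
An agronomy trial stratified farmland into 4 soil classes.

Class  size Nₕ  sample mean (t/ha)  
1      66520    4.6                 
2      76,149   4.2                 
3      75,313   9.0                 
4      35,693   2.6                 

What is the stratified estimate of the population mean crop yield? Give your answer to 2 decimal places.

5.50

x̄_st = (Σ Nₕx̄ₕ) / (Σ Nₕ) = (66520·4.6 + 76149·4.2 + 75313·9.0 + 35693·2.6) / 253675
= 1396436.6 / 253675 = 5.5048... → 5.50.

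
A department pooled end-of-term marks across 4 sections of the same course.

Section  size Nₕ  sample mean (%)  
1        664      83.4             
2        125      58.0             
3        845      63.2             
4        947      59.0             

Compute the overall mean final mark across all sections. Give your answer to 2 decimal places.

66.60

N = 2581; weights Wₕ = Nₕ/N = (0.2573, 0.0484, 0.3274, 0.3669).
x̄_st = Σ Wₕ·x̄ₕ = 0.2573·83.4 + 0.0484·58.0 + 0.3274·63.2 + 0.3669·59.0 ≈ 66.6039...
→ 66.60.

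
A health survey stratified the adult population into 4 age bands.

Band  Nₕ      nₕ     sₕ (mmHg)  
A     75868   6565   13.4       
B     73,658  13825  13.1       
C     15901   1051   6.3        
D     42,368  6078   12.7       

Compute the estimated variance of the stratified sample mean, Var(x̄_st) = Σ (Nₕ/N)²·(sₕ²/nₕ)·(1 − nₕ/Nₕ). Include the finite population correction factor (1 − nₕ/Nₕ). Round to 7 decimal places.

0.0057490

N = 207795; Wₕ = Nₕ/N.
band A: (75868/207795)²·13.4²/6565·(1 − 6565/75868) = 0.0033305453
band B: (73658/207795)²·13.1²/13825·(1 − 13825/73658) = 0.0012669748
band C: (15901/207795)²·6.3²/1051·(1 − 1051/15901) = 0.0002065186
band D: (42368/207795)²·12.7²/6078·(1 − 6078/42368) = 0.0009449340
Sum = 0.0057489727 → 0.0057490.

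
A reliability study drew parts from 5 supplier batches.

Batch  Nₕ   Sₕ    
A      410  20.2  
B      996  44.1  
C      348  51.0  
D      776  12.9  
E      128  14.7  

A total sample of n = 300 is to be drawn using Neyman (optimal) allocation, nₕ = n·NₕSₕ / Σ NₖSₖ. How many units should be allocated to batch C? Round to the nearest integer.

Σ NₕSₕ = 410·20.2 + 996·44.1 + 348·51.0 + 776·12.9 + 128·14.7 = 81845.6.
Share for C: 17748/81845.6 = 0.21685.
n_C = 300 × 0.21685 = 65.054... → 65.

65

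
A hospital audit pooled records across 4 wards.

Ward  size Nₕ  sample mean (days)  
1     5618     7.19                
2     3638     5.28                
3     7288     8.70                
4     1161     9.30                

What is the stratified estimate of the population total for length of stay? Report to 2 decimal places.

133804.96

1: 5618·7.19 = 40393.42
2: 3638·5.28 = 19208.64
3: 7288·8.70 = 63405.6
4: 1161·9.30 = 10797.3
τ̂ = Σ Nₕx̄ₕ = 133804.96.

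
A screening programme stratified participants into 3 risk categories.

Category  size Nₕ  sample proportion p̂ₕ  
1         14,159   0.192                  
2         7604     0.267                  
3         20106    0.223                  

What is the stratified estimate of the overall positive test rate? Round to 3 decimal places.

0.221

Wₕ = Nₕ/N with N = 41869: 0.3382, 0.1816, 0.4802.
p̂_st = 0.3382·0.192 + 0.1816·0.267 + 0.4802·0.223 ≈ 0.22051... → 0.221.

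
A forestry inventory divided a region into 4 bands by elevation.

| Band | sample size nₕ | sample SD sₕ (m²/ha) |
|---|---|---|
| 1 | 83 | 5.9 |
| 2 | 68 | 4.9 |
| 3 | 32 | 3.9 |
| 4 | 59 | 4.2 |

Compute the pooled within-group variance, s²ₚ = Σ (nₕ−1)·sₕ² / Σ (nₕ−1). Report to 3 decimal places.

Degrees of freedom: 82 + 67 + 31 + 58 = 238.
Σ(nₕ−1)sₕ² = 82·34.81 + 67·24.01 + 31·15.21 + 58·17.64 = 5957.72.
s²ₚ = 5957.72 / 238 = 25.03244... → 25.032.

25.032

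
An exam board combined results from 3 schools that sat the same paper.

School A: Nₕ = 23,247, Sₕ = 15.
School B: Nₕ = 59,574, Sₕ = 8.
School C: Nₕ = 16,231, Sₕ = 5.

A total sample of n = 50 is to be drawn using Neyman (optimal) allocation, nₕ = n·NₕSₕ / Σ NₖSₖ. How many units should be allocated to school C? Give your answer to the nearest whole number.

Σ NₕSₕ = 23247·15 + 59574·8 + 16231·5 = 906452.
Share for C: 81155/906452 = 0.08953.
n_C = 50 × 0.08953 = 4.477... → 4.

4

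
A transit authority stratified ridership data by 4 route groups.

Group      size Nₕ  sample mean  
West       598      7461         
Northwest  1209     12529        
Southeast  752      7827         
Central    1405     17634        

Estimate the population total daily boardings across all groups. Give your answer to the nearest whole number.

Population total = Σ Nₕ·x̄ₕ (each stratum's size times its mean).
598·7461 + 1209·12529 + 752·7827 + 1405·17634 = 4461678 + 15147561 + 5885904 + 24775770 = 50270913.

50270913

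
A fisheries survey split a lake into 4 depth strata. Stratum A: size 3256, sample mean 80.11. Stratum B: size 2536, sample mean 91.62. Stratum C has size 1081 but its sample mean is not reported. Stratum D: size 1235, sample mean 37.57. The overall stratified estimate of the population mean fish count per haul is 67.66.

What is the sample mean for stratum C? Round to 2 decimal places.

N = 3256 + 2536 + 1081 + 1235 = 8108.
Overall total = μ·N = 67.66·8108 = 548587.28.
Subtract the known strata: 3256·80.11 + 2536·91.62 + 1235·37.57 = 539585.43.
Remaining total for stratum C: 548587.28 − 539585.43 = 9001.85.
Divide by its size: 9001.85 / 1081 = 8.3273... → 8.33.

8.33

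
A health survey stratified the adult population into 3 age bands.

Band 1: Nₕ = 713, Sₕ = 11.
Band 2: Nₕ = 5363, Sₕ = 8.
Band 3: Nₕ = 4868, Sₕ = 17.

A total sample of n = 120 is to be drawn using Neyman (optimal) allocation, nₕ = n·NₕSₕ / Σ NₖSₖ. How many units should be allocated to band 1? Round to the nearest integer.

7

1: NₕSₕ = 713·11 = 7843
2: NₕSₕ = 5363·8 = 42904
3: NₕSₕ = 4868·17 = 82756
Σ NₕSₕ = 133503.
n_1 = 120·7843/133503 = 7.050... → 7.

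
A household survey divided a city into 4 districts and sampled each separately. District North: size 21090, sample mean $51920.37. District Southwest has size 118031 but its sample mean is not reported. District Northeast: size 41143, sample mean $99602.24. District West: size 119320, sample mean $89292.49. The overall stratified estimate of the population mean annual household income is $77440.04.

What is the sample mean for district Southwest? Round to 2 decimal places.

62292.80

Σ Nₕx̄ₕ = N·μ, so 118031·x̄_Southwest = 299584·77440.04 − (21090·51920.37 + 41143·99602.24 + 119320·89292.49).
= 23199796943.36 − 15847315470.42 = 7352481472.94.
x̄_Southwest = 7352481472.94 / 118031 = 62292.8000... → 62292.80.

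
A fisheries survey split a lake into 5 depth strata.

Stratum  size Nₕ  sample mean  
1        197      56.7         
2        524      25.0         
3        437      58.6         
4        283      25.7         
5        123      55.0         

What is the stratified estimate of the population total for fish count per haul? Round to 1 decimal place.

Population total = Σ Nₕ·x̄ₕ (each stratum's size times its mean).
197·56.7 + 524·25.0 + 437·58.6 + 283·25.7 + 123·55.0 = 11169.9 + 13100 + 25608.2 + 7273.1 + 6765 = 63916.2.

63916.2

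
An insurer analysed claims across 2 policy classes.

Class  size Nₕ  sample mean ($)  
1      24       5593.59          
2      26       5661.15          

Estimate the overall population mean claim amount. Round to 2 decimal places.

5628.72

x̄_st = (Σ Nₕx̄ₕ) / (Σ Nₕ) = (24·5593.59 + 26·5661.15) / 50
= 281436.06 / 50 = 5628.7212 → 5628.72.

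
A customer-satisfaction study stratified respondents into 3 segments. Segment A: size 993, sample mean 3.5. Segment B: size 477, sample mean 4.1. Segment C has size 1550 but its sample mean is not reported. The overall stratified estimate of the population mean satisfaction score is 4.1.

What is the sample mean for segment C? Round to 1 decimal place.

Σ Nₕx̄ₕ = N·μ, so 1550·x̄_C = 3020·4.1 − (993·3.5 + 477·4.1).
= 12382 − 5431.2 = 6950.8.
x̄_C = 6950.8 / 1550 = 4.484... → 4.5.

4.5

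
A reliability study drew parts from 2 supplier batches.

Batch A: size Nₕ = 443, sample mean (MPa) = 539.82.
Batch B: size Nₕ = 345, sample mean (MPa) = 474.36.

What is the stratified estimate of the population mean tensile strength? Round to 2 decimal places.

N = 788; weights Wₕ = Nₕ/N = (0.5622, 0.4378).
x̄_st = Σ Wₕ·x̄ₕ = 0.5622·539.82 + 0.4378·474.36 ≈ 511.1605...
→ 511.16.

511.16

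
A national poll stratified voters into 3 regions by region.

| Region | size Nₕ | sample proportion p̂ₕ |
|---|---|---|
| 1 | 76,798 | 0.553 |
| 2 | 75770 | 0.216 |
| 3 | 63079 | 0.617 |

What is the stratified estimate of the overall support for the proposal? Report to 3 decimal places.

N = 76798 + 75770 + 63079 = 215647.
Overall proportion = Σ (Nₕ/N)·p̂ₕ.
Σ Nₕp̂ₕ = 42469.294 + 16366.32 + 38919.743 = 97755.357.
97755.357 / 215647 = 0.45331... → 0.453.

0.453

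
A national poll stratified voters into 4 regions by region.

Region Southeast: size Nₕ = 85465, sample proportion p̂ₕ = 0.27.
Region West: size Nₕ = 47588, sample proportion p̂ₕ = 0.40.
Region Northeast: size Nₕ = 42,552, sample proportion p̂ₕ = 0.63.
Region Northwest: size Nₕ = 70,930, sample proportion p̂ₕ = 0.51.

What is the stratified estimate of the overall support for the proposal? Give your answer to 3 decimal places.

Wₕ = Nₕ/N with N = 246535: 0.3467, 0.1930, 0.1726, 0.2877.
p̂_st = 0.3467·0.27 + 0.1930·0.40 + 0.1726·0.63 + 0.2877·0.51 ≈ 0.42628... → 0.426.

0.426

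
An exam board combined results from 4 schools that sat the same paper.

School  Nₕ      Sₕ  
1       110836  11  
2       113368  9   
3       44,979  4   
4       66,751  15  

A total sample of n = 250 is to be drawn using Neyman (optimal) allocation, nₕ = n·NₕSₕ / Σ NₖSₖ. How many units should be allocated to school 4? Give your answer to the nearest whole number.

73

Σ NₕSₕ = 110836·11 + 113368·9 + 44979·4 + 66751·15 = 3420689.
Share for 4: 1001265/3420689 = 0.29271.
n_4 = 250 × 0.29271 = 73.177... → 73.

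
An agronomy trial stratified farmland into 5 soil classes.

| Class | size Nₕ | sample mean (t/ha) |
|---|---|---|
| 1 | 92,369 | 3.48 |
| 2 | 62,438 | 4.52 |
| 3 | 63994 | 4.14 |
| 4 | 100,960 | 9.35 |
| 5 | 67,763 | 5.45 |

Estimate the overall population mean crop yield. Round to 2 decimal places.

5.63

x̄_st = (Σ Nₕx̄ₕ) / (Σ Nₕ) = (92369·3.48 + 62438·4.52 + 63994·4.14 + 100960·9.35 + 67763·5.45) / 387524
= 2181883.39 / 387524 = 5.6303... → 5.63.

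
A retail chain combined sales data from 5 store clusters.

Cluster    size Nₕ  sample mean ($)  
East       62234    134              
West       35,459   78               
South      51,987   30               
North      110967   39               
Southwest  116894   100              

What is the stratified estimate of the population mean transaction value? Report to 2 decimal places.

75.97

N = 377541; weights Wₕ = Nₕ/N = (0.1648, 0.0939, 0.1377, 0.2939, 0.3096).
x̄_st = Σ Wₕ·x̄ₕ = 0.1648·134 + 0.0939·78 + 0.1377·30 + 0.2939·39 + 0.3096·100 ≈ 75.9702...
→ 75.97.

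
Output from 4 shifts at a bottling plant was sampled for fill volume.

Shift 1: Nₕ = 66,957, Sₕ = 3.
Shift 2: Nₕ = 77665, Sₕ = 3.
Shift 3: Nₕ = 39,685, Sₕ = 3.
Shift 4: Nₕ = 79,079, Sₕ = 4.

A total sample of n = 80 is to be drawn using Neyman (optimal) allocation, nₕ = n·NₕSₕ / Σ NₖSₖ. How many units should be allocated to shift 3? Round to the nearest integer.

11

1: NₕSₕ = 66957·3 = 200871
2: NₕSₕ = 77665·3 = 232995
3: NₕSₕ = 39685·3 = 119055
4: NₕSₕ = 79079·4 = 316316
Σ NₕSₕ = 869237.
n_3 = 80·119055/869237 = 10.957... → 11.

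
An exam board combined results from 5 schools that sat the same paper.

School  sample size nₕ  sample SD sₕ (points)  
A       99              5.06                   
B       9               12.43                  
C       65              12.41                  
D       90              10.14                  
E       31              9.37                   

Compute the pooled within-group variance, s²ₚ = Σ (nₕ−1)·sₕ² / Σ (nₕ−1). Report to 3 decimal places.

A: (99−1)·5.06² = 98·25.6036 = 2509.1528
B: (9−1)·12.43² = 8·154.5049 = 1236.0392
C: (65−1)·12.41² = 64·154.0081 = 9856.5184
D: (90−1)·10.14² = 89·102.8196 = 9150.9444
E: (31−1)·9.37² = 30·87.7969 = 2633.907
Numerator = 25386.5618; denominator = Σ(nₕ−1) = 289.
s²ₚ = 25386.5618/289 = 87.84277... → 87.843.

87.843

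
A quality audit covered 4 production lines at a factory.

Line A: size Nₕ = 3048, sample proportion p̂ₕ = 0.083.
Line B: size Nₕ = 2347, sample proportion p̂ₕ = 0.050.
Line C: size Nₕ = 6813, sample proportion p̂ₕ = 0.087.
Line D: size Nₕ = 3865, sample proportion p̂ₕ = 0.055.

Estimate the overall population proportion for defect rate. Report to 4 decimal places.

Wₕ = Nₕ/N with N = 16073: 0.1896, 0.1460, 0.4239, 0.2405.
p̂_st = 0.1896·0.083 + 0.1460·0.050 + 0.4239·0.087 + 0.2405·0.055 ≈ 0.073144... → 0.0731.

0.0731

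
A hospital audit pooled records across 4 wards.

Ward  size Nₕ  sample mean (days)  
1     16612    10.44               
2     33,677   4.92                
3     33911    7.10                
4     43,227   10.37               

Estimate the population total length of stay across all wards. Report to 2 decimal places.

Estimate total by summing Nₕ·x̄ₕ over strata.
16612·10.44 + 33677·4.92 + 33911·7.10 + 43227·10.37 = 173429.28 + 165690.84 + 240768.1 + 448263.99 = 1028152.21.

1028152.21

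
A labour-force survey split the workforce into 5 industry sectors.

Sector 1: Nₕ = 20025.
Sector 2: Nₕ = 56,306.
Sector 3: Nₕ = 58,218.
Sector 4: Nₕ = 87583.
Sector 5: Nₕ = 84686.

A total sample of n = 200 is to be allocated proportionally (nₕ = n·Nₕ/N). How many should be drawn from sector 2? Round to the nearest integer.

37

Share of sector 2 = 56306/306818 = 0.18352.
Allocate 200 × 0.18352 = 36.703... → 37.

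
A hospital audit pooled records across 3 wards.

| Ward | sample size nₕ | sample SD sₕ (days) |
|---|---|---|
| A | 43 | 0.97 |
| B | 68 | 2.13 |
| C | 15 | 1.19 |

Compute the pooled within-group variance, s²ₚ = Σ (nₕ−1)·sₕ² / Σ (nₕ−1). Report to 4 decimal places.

2.9538

Degrees of freedom: 42 + 67 + 14 = 123.
Σ(nₕ−1)sₕ² = 42·0.9409 + 67·4.5369 + 14·1.4161 = 363.3155.
s²ₚ = 363.3155 / 123 = 2.953785... → 2.9538.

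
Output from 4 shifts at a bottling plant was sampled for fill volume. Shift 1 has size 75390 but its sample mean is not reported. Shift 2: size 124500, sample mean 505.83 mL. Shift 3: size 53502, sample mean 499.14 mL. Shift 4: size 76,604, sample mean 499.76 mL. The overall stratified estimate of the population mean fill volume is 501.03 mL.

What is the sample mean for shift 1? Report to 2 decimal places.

Σ Nₕx̄ₕ = N·μ, so 75390·x̄_1 = 329996·501.03 − (124500·505.83 + 53502·499.14 + 76604·499.76).
= 165337895.88 − 127964438.32 = 37373457.56.
x̄_1 = 37373457.56 / 75390 = 495.7349... → 495.73.

495.73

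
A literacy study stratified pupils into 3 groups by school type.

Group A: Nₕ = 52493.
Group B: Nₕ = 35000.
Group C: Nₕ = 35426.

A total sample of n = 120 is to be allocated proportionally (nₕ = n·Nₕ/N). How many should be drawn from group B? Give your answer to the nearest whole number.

34

N = 52493 + 35000 + 35426 = 122919.
n_B = 120·35000/122919 = 34.169... → 34.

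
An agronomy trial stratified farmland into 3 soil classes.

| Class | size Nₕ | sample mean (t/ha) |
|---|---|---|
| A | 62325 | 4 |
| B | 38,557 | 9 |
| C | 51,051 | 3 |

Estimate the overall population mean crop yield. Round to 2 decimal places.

N = 151933; weights Wₕ = Nₕ/N = (0.4102, 0.2538, 0.3360).
x̄_st = Σ Wₕ·x̄ₕ = 0.4102·4 + 0.2538·9 + 0.3360·3 ≈ 4.9329...
→ 4.93.

4.93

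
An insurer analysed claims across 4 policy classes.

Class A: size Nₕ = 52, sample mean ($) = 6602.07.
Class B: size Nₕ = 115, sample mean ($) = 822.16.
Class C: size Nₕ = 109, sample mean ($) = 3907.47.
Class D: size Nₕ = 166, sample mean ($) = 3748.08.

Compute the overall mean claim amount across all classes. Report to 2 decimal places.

3361.88

N = 442; weights Wₕ = Nₕ/N = (0.1176, 0.2602, 0.2466, 0.3756).
x̄_st = Σ Wₕ·x̄ₕ = 0.1176·6602.07 + 0.2602·822.16 + 0.2466·3907.47 + 0.3756·3748.08 ≈ 3361.8813...
→ 3361.88.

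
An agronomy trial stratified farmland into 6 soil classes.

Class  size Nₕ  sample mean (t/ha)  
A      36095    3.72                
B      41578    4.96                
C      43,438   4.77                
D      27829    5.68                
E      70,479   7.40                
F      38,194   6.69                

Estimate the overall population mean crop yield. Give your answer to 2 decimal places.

N = 36095 + 41578 + 43438 + 27829 + 70479 + 38194 = 257613.
Overall mean = Σ (Nₕ/N)·x̄ₕ — weight by population share, not a simple average.
Σ Nₕx̄ₕ = 36095·3.72 + 41578·4.96 + 43438·4.77 + 27829·5.68 + 70479·7.40 + 38194·6.69 = 134273.4 + 206226.88 + 207199.26 + 158068.72 + 521544.6 + 255517.86 = 1482830.72.
Divide by N: 1482830.72 / 257613 = 5.7560... → 5.76.

5.76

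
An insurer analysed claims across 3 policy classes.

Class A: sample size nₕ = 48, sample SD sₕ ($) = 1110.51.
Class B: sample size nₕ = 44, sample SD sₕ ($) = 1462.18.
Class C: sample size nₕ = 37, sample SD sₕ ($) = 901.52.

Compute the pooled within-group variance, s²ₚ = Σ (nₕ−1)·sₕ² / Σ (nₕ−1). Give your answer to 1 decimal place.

Degrees of freedom: 47 + 43 + 36 = 126.
Σ(nₕ−1)sₕ² = 47·1233232.4601 + 43·2137970.3524 + 36·812738.3104 = 179153229.9523.
s²ₚ = 179153229.9523 / 126 = 1421851.031... → 1421851.0.

1421851.0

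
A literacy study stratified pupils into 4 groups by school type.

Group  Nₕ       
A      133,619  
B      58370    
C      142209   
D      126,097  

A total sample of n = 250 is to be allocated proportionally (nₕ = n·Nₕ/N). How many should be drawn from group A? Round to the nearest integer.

73

N = 133619 + 58370 + 142209 + 126097 = 460295.
n_A = 250·133619/460295 = 72.572... → 73.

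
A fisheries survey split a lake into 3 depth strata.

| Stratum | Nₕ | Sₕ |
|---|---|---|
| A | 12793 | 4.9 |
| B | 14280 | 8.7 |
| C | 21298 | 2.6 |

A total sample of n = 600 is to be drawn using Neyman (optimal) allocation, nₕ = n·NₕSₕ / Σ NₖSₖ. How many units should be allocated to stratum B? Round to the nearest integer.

308

A: NₕSₕ = 12793·4.9 = 62685.7
B: NₕSₕ = 14280·8.7 = 124236
C: NₕSₕ = 21298·2.6 = 55374.8
Σ NₕSₕ = 242296.5.
n_B = 600·124236/242296.5 = 307.646... → 308.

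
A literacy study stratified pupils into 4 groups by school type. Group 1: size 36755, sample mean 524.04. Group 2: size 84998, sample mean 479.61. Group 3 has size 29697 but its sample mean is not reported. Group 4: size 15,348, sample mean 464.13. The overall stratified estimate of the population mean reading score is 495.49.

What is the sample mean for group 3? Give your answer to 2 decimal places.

Σ Nₕx̄ₕ = N·μ, so 29697·x̄_3 = 166798·495.49 − (36755·524.04 + 84998·479.61 + 15348·464.13).
= 82646741.02 − 67150448.22 = 15496292.8.
x̄_3 = 15496292.8 / 29697 = 521.8134... → 521.81.

521.81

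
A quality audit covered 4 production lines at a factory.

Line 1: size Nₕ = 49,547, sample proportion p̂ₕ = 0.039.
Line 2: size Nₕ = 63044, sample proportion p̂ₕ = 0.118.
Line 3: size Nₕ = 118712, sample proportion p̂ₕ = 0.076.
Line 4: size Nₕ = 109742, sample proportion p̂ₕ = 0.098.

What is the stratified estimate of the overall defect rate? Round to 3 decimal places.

Wₕ = Nₕ/N with N = 341045: 0.1453, 0.1849, 0.3481, 0.3218.
p̂_st = 0.1453·0.039 + 0.1849·0.118 + 0.3481·0.076 + 0.3218·0.098 ≈ 0.08547... → 0.085.

0.085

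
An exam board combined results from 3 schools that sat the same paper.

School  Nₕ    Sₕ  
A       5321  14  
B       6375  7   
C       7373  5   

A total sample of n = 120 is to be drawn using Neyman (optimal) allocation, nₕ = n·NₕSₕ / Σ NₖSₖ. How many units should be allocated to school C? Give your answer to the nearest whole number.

28

A: NₕSₕ = 5321·14 = 74494
B: NₕSₕ = 6375·7 = 44625
C: NₕSₕ = 7373·5 = 36865
Σ NₕSₕ = 155984.
n_C = 120·36865/155984 = 28.361... → 28.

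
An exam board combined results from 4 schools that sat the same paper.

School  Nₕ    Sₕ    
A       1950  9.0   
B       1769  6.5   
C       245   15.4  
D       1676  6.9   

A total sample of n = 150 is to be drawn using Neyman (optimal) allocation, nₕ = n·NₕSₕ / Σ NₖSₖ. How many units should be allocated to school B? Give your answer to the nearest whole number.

39

A: NₕSₕ = 1950·9.0 = 17550
B: NₕSₕ = 1769·6.5 = 11498.5
C: NₕSₕ = 245·15.4 = 3773
D: NₕSₕ = 1676·6.9 = 11564.4
Σ NₕSₕ = 44385.9.
n_B = 150·11498.5/44385.9 = 38.859... → 39.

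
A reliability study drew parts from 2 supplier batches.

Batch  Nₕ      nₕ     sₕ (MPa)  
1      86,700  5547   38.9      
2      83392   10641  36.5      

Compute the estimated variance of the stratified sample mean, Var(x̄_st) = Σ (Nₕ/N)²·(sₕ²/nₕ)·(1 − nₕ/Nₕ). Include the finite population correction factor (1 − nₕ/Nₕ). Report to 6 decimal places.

0.092597

N = 170092; Wₕ = Nₕ/N.
batch 1: (86700/170092)²·38.9²/5547·(1 − 5547/86700) = 0.066343280
batch 2: (83392/170092)²·36.5²/10641·(1 − 10641/83392) = 0.026254205
Sum = 0.092597485 → 0.092597.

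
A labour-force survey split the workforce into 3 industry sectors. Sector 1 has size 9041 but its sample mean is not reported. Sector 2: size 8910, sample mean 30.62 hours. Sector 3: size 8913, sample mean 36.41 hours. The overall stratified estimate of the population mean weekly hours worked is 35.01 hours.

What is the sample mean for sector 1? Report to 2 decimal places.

37.96

N = 9041 + 8910 + 8913 = 26864.
Overall total = μ·N = 35.01·26864 = 940508.64.
Subtract the known strata: 8910·30.62 + 8913·36.41 = 597346.53.
Remaining total for sector 1: 940508.64 − 597346.53 = 343162.11.
Divide by its size: 343162.11 / 9041 = 37.9562... → 37.96.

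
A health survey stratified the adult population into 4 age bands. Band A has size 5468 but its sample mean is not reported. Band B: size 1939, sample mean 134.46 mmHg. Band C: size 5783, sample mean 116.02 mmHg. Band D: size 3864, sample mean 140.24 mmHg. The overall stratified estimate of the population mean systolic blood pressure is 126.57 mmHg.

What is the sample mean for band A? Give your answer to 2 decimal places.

Σ Nₕx̄ₕ = N·μ, so 5468·x̄_A = 17054·126.57 − (1939·134.46 + 5783·116.02 + 3864·140.24).
= 2158524.78 − 1473548.96 = 684975.82.
x̄_A = 684975.82 / 5468 = 125.2699... → 125.27.

125.27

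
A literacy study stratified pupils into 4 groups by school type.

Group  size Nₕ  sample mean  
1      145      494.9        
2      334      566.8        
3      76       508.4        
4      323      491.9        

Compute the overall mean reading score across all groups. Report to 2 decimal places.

522.32

N = 878; weights Wₕ = Nₕ/N = (0.1651, 0.3804, 0.0866, 0.3679).
x̄_st = Σ Wₕ·x̄ₕ = 0.1651·494.9 + 0.3804·566.8 + 0.0866·508.4 + 0.3679·491.9 ≈ 522.3164...
→ 522.32.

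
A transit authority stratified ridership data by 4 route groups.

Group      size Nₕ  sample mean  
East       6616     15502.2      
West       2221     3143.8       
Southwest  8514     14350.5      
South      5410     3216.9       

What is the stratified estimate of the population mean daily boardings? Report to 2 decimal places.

x̄_st = (Σ Nₕx̄ₕ) / (Σ Nₕ) = (6616·15502.2 + 2221·3143.8 + 8514·14350.5 + 5410·3216.9) / 22761
= 249128521 / 22761 = 10945.4119... → 10945.41.

10945.41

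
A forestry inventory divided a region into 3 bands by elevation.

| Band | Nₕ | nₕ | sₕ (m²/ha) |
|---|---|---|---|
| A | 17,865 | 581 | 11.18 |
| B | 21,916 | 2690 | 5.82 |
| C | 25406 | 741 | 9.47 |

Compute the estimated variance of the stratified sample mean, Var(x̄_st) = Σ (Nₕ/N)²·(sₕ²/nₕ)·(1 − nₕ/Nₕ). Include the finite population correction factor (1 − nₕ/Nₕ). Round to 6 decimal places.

0.034729

N = 65187. Term for each stratum: Wₕ²sₕ²/nₕ·(1−nₕ/Nₕ).
Var(x̄_st) = 0.015632656 + 0.001248596 + 0.017847491 = 0.034728743 → 0.034729.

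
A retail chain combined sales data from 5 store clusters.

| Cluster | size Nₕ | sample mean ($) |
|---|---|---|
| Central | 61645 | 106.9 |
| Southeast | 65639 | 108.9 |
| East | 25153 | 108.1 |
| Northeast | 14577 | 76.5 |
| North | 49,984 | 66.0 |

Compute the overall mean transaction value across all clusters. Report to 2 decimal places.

x̄_st = (Σ Nₕx̄ₕ) / (Σ Nₕ) = (61645·106.9 + 65639·108.9 + 25153·108.1 + 14577·76.5 + 49984·66.0) / 216998
= 20871061.4 / 216998 = 96.1809... → 96.18.

96.18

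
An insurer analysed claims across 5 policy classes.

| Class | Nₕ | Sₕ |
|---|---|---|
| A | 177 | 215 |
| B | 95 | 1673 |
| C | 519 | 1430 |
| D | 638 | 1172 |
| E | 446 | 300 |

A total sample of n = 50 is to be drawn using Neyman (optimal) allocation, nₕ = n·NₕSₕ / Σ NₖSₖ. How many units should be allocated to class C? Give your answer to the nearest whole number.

20

Σ NₕSₕ = 177·215 + 95·1673 + 519·1430 + 638·1172 + 446·300 = 1820696.
Share for C: 742170/1820696 = 0.40763.
n_C = 50 × 0.40763 = 20.381... → 20.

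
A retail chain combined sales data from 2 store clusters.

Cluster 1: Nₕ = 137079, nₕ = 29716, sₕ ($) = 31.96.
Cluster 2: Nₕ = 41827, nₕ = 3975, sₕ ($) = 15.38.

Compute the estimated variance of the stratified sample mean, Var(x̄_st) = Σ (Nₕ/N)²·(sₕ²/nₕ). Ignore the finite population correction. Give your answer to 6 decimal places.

0.023432

N = 178906; Wₕ = Nₕ/N.
cluster 1: (137079/178906)²·31.96²/29716 = 0.020179725
cluster 2: (41827/178906)²·15.38²/3975 = 0.003252664
Sum = 0.023432388 → 0.023432.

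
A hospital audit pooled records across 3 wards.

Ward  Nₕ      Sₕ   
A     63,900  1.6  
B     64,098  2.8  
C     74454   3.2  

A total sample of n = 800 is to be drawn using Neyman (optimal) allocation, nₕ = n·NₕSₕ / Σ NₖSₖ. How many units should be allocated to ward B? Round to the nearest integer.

276

A: NₕSₕ = 63900·1.6 = 102240
B: NₕSₕ = 64098·2.8 = 179474.4
C: NₕSₕ = 74454·3.2 = 238252.8
Σ NₕSₕ = 519967.2.
n_B = 800·179474.4/519967.2 = 276.132... → 276.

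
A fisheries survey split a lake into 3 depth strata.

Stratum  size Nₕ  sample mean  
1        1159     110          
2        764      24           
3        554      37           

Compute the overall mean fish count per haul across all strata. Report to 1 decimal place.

N = 1159 + 764 + 554 = 2477.
The stratified mean weights each stratum mean by its population share Nₕ/N.
Σ Nₕx̄ₕ = 1159·110 + 764·24 + 554·37 = 127490 + 18336 + 20498 = 166324.
Divide by N: 166324 / 2477 = 67.147... → 67.1.

67.1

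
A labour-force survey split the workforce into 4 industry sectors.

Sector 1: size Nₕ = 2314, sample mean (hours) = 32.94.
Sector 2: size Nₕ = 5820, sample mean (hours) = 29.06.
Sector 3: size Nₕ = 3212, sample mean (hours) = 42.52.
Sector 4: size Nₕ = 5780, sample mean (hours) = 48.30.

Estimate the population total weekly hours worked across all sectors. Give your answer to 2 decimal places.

1: 2314·32.94 = 76223.16
2: 5820·29.06 = 169129.2
3: 3212·42.52 = 136574.24
4: 5780·48.30 = 279174
τ̂ = Σ Nₕx̄ₕ = 661100.60.

661100.60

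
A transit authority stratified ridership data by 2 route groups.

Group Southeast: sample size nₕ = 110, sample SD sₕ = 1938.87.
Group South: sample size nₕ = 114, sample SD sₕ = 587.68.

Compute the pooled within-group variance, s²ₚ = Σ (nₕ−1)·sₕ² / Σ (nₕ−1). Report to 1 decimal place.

Southeast: (110−1)·1938.87² = 109·3759216.8769 = 409754639.5821
South: (114−1)·587.68² = 113·345367.7824 = 39026559.4112
Numerator = 448781198.9933; denominator = Σ(nₕ−1) = 222.
s²ₚ = 448781198.9933/222 = 2021536.932... → 2021536.9.

2021536.9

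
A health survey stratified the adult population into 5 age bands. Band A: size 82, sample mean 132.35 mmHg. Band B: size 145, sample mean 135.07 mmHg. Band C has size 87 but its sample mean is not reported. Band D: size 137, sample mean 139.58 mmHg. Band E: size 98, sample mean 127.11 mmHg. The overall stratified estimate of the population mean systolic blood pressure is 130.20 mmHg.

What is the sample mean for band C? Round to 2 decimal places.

Σ Nₕx̄ₕ = N·μ, so 87·x̄_C = 549·130.20 − (82·132.35 + 145·135.07 + 137·139.58 + 98·127.11).
= 71479.8 − 62017.09 = 9462.71.
x̄_C = 9462.71 / 87 = 108.7668... → 108.77.

108.77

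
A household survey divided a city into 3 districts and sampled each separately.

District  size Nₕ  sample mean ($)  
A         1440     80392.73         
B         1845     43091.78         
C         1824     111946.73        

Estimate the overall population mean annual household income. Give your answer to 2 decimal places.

78187.65

N = 1440 + 1845 + 1824 = 5109.
Weight each subgroup mean by Nₕ/N and sum.
Σ Nₕx̄ₕ = 1440·80392.73 + 1845·43091.78 + 1824·111946.73 = 115765531.2 + 79504334.1 + 204190835.52 = 399460700.82.
Divide by N: 399460700.82 / 5109 = 78187.6494... → 78187.65.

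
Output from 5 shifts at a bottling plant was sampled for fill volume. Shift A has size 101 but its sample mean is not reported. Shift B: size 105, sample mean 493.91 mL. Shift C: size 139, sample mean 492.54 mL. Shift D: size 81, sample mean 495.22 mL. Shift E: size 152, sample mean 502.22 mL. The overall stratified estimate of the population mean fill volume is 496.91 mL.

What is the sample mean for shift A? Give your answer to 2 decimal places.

N = 101 + 105 + 139 + 81 + 152 = 578.
Overall total = μ·N = 496.91·578 = 287213.98.
Subtract the known strata: 105·493.91 + 139·492.54 + 81·495.22 + 152·502.22 = 236773.87.
Remaining total for shift A: 287213.98 − 236773.87 = 50440.11.
Divide by its size: 50440.11 / 101 = 499.4070... → 499.41.

499.41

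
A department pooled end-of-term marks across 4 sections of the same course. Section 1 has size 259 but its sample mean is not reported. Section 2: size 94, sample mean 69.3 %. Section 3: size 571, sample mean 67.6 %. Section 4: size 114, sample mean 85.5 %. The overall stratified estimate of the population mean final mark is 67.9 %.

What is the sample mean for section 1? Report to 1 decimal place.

60.3

N = 259 + 94 + 571 + 114 = 1038.
Overall total = μ·N = 67.9·1038 = 70480.2.
Subtract the known strata: 94·69.3 + 571·67.6 + 114·85.5 = 54860.8.
Remaining total for section 1: 70480.2 − 54860.8 = 15619.4.
Divide by its size: 15619.4 / 259 = 60.307... → 60.3.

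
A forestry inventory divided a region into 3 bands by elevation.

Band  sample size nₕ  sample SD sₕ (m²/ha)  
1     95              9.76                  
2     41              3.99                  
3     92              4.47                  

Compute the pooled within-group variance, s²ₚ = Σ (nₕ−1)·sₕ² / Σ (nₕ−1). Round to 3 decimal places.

50.708

Degrees of freedom: 94 + 40 + 91 = 225.
Σ(nₕ−1)sₕ² = 94·95.2576 + 40·15.9201 + 91·19.9809 = 11409.2803.
s²ₚ = 11409.2803 / 225 = 50.70791... → 50.708.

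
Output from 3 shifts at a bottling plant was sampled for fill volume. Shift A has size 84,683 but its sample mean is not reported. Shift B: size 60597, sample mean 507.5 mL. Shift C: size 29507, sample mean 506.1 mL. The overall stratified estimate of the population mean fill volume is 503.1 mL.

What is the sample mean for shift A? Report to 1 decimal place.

498.9

Σ Nₕx̄ₕ = N·μ, so 84683·x̄_A = 174787·503.1 − (60597·507.5 + 29507·506.1).
= 87935339.7 − 45686470.2 = 42248869.5.
x̄_A = 42248869.5 / 84683 = 498.906... → 498.9.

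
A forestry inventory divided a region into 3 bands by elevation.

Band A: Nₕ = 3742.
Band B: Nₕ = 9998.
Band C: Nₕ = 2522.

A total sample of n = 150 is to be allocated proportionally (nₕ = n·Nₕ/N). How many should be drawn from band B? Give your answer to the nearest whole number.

92

Share of band B = 9998/16262 = 0.61481.
Allocate 150 × 0.61481 = 92.221... → 92.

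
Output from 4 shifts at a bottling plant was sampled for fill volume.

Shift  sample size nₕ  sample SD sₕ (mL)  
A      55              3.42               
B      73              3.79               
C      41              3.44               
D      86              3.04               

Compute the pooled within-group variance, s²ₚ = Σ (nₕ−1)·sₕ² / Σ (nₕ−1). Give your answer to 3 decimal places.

11.652

Degrees of freedom: 54 + 72 + 40 + 85 = 251.
Σ(nₕ−1)sₕ² = 54·11.6964 + 72·14.3641 + 40·11.8336 + 85·9.2416 = 2924.7008.
s²ₚ = 2924.7008 / 251 = 11.65219... → 11.652.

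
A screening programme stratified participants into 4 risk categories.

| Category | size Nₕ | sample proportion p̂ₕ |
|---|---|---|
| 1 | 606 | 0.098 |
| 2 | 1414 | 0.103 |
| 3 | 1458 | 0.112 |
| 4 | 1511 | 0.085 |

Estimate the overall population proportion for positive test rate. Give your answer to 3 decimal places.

0.100

N = 606 + 1414 + 1458 + 1511 = 4989.
Overall proportion = Σ (Nₕ/N)·p̂ₕ.
Σ Nₕp̂ₕ = 59.388 + 145.642 + 163.296 + 128.435 = 496.761.
496.761 / 4989 = 0.09957... → 0.100.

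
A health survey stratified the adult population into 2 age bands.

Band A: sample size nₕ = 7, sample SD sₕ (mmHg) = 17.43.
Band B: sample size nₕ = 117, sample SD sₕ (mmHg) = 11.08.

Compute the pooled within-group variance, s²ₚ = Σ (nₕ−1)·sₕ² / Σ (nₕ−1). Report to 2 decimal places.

A: (7−1)·17.43² = 6·303.8049 = 1822.8294
B: (117−1)·11.08² = 116·122.7664 = 14240.9024
Numerator = 16063.7318; denominator = Σ(nₕ−1) = 122.
s²ₚ = 16063.7318/122 = 131.6699... → 131.67.

131.67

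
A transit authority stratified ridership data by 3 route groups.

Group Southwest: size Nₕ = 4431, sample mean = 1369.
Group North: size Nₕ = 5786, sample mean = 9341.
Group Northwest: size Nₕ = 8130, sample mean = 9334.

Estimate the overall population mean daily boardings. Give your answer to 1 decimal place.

7412.6

x̄_st = (Σ Nₕx̄ₕ) / (Σ Nₕ) = (4431·1369 + 5786·9341 + 8130·9334) / 18347
= 135998485 / 18347 = 7412.573... → 7412.6.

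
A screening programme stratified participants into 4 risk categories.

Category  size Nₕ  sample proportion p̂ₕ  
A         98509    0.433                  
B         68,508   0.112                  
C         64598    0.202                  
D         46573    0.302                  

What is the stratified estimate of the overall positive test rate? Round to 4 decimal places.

0.2784

N = 98509 + 68508 + 64598 + 46573 = 278188.
Overall proportion = Σ (Nₕ/N)·p̂ₕ.
Σ Nₕp̂ₕ = 42654.397 + 7672.896 + 13048.796 + 14065.046 = 77441.135.
77441.135 / 278188 = 0.278377... → 0.2784.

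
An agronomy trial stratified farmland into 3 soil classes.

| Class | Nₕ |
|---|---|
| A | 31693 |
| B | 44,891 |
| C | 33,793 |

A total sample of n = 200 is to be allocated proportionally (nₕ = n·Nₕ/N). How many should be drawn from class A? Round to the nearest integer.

N = 31693 + 44891 + 33793 = 110377.
n_A = 200·31693/110377 = 57.427... → 57.

57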